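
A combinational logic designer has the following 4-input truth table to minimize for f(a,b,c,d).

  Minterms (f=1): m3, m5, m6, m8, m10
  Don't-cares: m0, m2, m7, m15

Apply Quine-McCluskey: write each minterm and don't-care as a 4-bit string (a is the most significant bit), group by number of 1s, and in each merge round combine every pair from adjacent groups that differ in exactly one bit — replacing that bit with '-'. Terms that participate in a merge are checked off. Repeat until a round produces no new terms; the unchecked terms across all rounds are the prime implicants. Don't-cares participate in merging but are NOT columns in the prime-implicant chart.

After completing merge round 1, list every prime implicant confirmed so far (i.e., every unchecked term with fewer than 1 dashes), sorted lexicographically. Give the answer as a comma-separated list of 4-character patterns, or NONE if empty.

Round 0: 0000✓ 0010✓ 0011✓ 0101✓ 0110✓ 0111✓ 1000✓ 1010✓ 1111✓
Round 1: -000✓ -010✓ -111 0-10✓ 0-11✓ 00-0✓ 001-✓ 01-1 011-✓ 10-0✓
Round 2: -0-0 0-1-
PIs = {-0-0, -111, 0-1-, 01-1}

NONE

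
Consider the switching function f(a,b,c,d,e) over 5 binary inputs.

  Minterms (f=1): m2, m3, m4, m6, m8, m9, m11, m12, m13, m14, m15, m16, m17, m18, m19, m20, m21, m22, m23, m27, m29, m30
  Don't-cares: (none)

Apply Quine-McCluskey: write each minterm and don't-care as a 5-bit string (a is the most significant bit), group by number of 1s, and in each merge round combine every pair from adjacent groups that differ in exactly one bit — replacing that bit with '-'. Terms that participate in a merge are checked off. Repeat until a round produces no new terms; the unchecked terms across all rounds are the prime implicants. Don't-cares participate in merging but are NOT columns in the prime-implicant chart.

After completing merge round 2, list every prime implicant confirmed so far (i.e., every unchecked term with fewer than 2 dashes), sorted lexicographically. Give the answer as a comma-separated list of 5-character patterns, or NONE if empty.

-1101, 1-101

[col 0] 00010*, 00011*, 00100*, 00110*, 01000*, 01001*, 01011*, 01100*, 01101*, 01110*, 01111*, 10000*, 10001*, 10010*, 10011*, 10100*, 10101*, 10110*, 10111*, 11011*, 11101*, 11110*
[col 1] -0010*, -0011*, -0100*, -0110*, -1011*, -1101, -1110*, 0-011*, 0-100*, 0-110*, 00-10*, 0001-*, 001-0*, 01-00*, 01-01*, 01-11*, 010-1*, 0100-*, 011-0*, 011-1*, 0110-*, 0111-*, 1-011*, 1-101, 1-110*, 10-00*, 10-01*, 10-10*, 10-11*, 100-0*, 100-1*, 1000-*, 1001-*, 101-0*, 101-1*, 1010-*, 1011-*
[col 2] --011, --110, -0-10, -001-, -01-0, 0-1-0, 01--1, 01-0-, 011--, 10--0*, 10--1*, 10-0-*, 10-1-*, 100--*, 101--*
[col 3] 10---
Prime implicants: --011, --110, -0-10, -001-, -01-0, -1101, 0-1-0, 01--1, 01-0-, 011--, 1-101, 10---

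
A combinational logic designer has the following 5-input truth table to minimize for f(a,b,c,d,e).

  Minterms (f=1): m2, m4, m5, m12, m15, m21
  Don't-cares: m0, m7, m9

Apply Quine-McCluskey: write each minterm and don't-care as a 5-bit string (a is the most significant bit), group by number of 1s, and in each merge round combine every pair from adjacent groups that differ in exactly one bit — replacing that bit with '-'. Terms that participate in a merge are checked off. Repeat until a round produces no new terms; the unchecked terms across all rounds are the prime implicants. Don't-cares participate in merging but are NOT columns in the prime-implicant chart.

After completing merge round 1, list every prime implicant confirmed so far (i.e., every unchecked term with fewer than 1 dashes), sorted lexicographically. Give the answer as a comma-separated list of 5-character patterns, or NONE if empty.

01001

Round 0: 00000✓ 00010✓ 00100✓ 00101✓ 00111✓ 01001 01100✓ 01111✓ 10101✓
Round 1: -0101 0-100 0-111 00-00 000-0 001-1 0010-
PIs = {-0101, 0-100, 0-111, 00-00, 000-0, 001-1, 0010-, 01001}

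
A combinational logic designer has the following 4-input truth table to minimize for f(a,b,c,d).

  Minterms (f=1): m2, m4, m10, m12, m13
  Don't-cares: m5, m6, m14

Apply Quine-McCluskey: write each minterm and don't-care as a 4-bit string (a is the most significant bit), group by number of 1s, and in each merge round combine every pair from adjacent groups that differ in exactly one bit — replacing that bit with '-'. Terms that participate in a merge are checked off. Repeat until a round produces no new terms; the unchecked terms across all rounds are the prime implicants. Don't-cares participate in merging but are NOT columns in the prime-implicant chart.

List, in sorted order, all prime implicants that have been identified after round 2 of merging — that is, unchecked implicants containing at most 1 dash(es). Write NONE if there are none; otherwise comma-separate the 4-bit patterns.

[col 0] 0010*, 0100*, 0101*, 0110*, 1010*, 1100*, 1101*, 1110*
[col 1] -010*, -100*, -101*, -110*, 0-10*, 01-0*, 010-*, 1-10*, 11-0*, 110-*
[col 2] --10, -1-0, -10-
Prime implicants: --10, -1-0, -10-

NONE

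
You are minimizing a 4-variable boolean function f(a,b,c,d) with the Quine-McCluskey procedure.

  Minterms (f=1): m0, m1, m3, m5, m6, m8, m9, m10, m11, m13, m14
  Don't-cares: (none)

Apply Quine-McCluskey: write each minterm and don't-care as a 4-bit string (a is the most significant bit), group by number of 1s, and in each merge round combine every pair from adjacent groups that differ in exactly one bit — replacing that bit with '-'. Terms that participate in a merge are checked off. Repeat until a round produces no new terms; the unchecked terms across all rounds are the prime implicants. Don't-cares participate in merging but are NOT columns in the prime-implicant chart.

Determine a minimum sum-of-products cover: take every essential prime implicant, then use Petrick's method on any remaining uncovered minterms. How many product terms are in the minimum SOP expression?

5

size-2^0 implicants → 0000(✓)  0001(✓)  0011(✓)  0101(✓)  0110(✓)  1000(✓)  1001(✓)  1010(✓)  1011(✓)  1101(✓)  1110(✓)
size-2^1 implicants → -000(✓)  -001(✓)  -011(✓)  -101(✓)  -110  0-01(✓)  00-1(✓)  000-(✓)  1-01(✓)  1-10  10-0(✓)  10-1(✓)  100-(✓)  101-(✓)
size-2^2 implicants → --01  -0-1  -00-  10--
Unchecked terms (primes): --01, -0-1, -00-, -110, 1-10, 10--
Minterm coverage:
  m0 ⊆ -00- [E]
  m1 ⊆ --01,-0-1,-00-
  m3 ⊆ -0-1 [E]
  m5 ⊆ --01 [E]
  m6 ⊆ -110 [E]
  m8 ⊆ -00-,10--
  m9 ⊆ --01,-0-1,-00-,10--
  m10 ⊆ 1-10,10--
  m11 ⊆ -0-1,10--
  m13 ⊆ --01 [E]
  m14 ⊆ -110,1-10
E = {--01, -0-1, -00-, -110}
Petrick residual → 1-10
Cover = c'd + b'd + b'c' + bcd' + acd'  |cover|=5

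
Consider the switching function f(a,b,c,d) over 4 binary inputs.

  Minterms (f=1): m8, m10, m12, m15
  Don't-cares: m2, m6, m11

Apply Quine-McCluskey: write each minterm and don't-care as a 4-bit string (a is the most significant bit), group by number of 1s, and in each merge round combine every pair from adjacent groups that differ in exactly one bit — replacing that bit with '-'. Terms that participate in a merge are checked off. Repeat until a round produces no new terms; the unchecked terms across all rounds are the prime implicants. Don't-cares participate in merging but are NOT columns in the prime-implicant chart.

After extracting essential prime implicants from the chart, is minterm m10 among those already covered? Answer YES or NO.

size-2^0 implicants → 0010(✓)  0110(✓)  1000(✓)  1010(✓)  1011(✓)  1100(✓)  1111(✓)
size-2^1 implicants → -010  0-10  1-00  1-11  10-0  101-
Unchecked terms (primes): -010, 0-10, 1-00, 1-11, 10-0, 101-
Minterm coverage:
  m8 ⊆ 1-00,10-0
  m10 ⊆ -010,10-0,101-
  m12 ⊆ 1-00 [E]
  m15 ⊆ 1-11 [E]
E = {1-00, 1-11}

NO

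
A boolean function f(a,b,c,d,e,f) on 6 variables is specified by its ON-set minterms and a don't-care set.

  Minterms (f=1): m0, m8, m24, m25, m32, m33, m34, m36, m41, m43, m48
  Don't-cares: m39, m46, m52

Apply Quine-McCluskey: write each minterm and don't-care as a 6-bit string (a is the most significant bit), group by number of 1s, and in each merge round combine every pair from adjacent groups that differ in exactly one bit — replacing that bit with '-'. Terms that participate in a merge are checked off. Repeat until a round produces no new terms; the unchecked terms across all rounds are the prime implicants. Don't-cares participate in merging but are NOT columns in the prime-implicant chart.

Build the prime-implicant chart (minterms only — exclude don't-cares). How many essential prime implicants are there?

size-2^0 implicants → 000000(✓)  001000(✓)  011000(✓)  011001(✓)  100000(✓)  100001(✓)  100010(✓)  100100(✓)  100111  101001(✓)  101011(✓)  101110  110000(✓)  110100(✓)
size-2^1 implicants → -00000  0-1000  00-000  01100-  1-0000(✓)  1-0100(✓)  10-001  100-00(✓)  1000-0  10000-  1010-1  110-00(✓)
size-2^2 implicants → 1-0-00
Unchecked terms (primes): -00000, 0-1000, 00-000, 01100-, 1-0-00, 10-001, 1000-0, 10000-, 100111, 1010-1, 101110
Minterm coverage:
  m0 ⊆ -00000,00-000
  m8 ⊆ 0-1000,00-000
  m24 ⊆ 0-1000,01100-
  m25 ⊆ 01100- [E]
  m32 ⊆ -00000,1-0-00,1000-0,10000-
  m33 ⊆ 10-001,10000-
  m34 ⊆ 1000-0 [E]
  m36 ⊆ 1-0-00 [E]
  m41 ⊆ 10-001,1010-1
  m43 ⊆ 1010-1 [E]
  m48 ⊆ 1-0-00 [E]
E = {01100-, 1-0-00, 1000-0, 1010-1}

4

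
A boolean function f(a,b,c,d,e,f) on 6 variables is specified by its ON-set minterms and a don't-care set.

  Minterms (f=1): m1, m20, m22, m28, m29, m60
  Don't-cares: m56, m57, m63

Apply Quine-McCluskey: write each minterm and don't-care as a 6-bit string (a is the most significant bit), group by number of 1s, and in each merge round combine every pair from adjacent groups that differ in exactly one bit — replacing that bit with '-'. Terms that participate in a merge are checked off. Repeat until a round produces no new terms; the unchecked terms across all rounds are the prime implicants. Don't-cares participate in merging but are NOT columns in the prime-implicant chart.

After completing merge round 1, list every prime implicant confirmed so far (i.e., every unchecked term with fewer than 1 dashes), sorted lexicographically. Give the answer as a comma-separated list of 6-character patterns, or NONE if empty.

000001, 111111

Round 0: 000001 010100✓ 010110✓ 011100✓ 011101✓ 111000✓ 111001✓ 111100✓ 111111
Round 1: -11100 01-100 0101-0 01110- 111-00 11100-
PIs = {-11100, 000001, 01-100, 0101-0, 01110-, 111-00, 11100-, 111111}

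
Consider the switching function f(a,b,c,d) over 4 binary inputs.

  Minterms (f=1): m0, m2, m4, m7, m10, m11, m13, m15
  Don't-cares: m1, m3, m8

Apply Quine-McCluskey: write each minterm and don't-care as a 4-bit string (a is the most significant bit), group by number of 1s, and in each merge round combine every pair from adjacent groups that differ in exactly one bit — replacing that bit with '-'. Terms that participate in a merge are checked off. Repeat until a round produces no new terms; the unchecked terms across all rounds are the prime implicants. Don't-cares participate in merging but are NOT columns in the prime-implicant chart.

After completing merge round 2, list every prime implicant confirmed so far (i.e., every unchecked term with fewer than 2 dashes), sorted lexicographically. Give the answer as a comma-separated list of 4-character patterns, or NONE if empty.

size-2^0 implicants → 0000(✓)  0001(✓)  0010(✓)  0011(✓)  0100(✓)  0111(✓)  1000(✓)  1010(✓)  1011(✓)  1101(✓)  1111(✓)
size-2^1 implicants → -000(✓)  -010(✓)  -011(✓)  -111(✓)  0-00  0-11(✓)  00-0(✓)  00-1(✓)  000-(✓)  001-(✓)  1-11(✓)  10-0(✓)  101-(✓)  11-1
size-2^2 implicants → --11  -0-0  -01-  00--
Unchecked terms (primes): --11, -0-0, -01-, 0-00, 00--, 11-1

0-00, 11-1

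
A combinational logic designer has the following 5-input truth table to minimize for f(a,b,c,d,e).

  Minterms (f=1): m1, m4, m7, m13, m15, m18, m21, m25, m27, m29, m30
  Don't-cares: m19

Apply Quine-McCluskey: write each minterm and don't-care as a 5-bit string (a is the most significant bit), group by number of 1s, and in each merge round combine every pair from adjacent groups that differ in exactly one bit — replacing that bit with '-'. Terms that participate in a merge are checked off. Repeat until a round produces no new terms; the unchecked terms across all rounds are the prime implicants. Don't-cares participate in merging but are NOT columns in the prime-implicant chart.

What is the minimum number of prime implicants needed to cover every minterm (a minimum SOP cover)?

8

size-2^0 implicants → 00001  00100  00111(✓)  01101(✓)  01111(✓)  10010(✓)  10011(✓)  10101(✓)  11001(✓)  11011(✓)  11101(✓)  11110
size-2^1 implicants → -1101  0-111  011-1  1-011  1-101  1001-  11-01  110-1
Unchecked terms (primes): -1101, 0-111, 00001, 00100, 011-1, 1-011, 1-101, 1001-, 11-01, 110-1, 11110
Minterm coverage:
  m1 ⊆ 00001 [E]
  m4 ⊆ 00100 [E]
  m7 ⊆ 0-111 [E]
  m13 ⊆ -1101,011-1
  m15 ⊆ 0-111,011-1
  m18 ⊆ 1001- [E]
  m21 ⊆ 1-101 [E]
  m25 ⊆ 11-01,110-1
  m27 ⊆ 1-011,110-1
  m29 ⊆ -1101,1-101,11-01
  m30 ⊆ 11110 [E]
E = {0-111, 00001, 00100, 1-101, 1001-, 11110}
Petrick residual → -1101, 110-1
Cover = bcd'e + a'cde + a'b'c'd'e + a'b'cd'e' + acd'e + ab'c'd + abc'e + abcde'  |cover|=8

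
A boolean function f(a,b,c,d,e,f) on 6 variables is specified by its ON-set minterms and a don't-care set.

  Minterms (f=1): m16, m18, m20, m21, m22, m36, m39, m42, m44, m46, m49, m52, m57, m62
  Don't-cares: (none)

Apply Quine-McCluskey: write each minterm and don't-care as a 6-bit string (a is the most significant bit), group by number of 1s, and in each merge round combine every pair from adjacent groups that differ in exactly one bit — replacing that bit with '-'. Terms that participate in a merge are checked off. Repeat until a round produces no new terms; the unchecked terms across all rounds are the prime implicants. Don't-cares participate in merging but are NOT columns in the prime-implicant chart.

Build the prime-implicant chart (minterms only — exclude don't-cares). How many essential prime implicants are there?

6

size-2^0 implicants → 010000(✓)  010010(✓)  010100(✓)  010101(✓)  010110(✓)  100100(✓)  100111  101010(✓)  101100(✓)  101110(✓)  110001(✓)  110100(✓)  111001(✓)  111110(✓)
size-2^1 implicants → -10100  010-00(✓)  010-10(✓)  0100-0(✓)  0101-0(✓)  01010-  1-0100  1-1110  10-100  101-10  1011-0  11-001
size-2^2 implicants → 010--0
Unchecked terms (primes): -10100, 010--0, 01010-, 1-0100, 1-1110, 10-100, 100111, 101-10, 1011-0, 11-001
Minterm coverage:
  m16 ⊆ 010--0 [E]
  m18 ⊆ 010--0 [E]
  m20 ⊆ -10100,010--0,01010-
  m21 ⊆ 01010- [E]
  m22 ⊆ 010--0 [E]
  m36 ⊆ 1-0100,10-100
  m39 ⊆ 100111 [E]
  m42 ⊆ 101-10 [E]
  m44 ⊆ 10-100,1011-0
  m46 ⊆ 1-1110,101-10,1011-0
  m49 ⊆ 11-001 [E]
  m52 ⊆ -10100,1-0100
  m57 ⊆ 11-001 [E]
  m62 ⊆ 1-1110 [E]
E = {010--0, 01010-, 1-1110, 100111, 101-10, 11-001}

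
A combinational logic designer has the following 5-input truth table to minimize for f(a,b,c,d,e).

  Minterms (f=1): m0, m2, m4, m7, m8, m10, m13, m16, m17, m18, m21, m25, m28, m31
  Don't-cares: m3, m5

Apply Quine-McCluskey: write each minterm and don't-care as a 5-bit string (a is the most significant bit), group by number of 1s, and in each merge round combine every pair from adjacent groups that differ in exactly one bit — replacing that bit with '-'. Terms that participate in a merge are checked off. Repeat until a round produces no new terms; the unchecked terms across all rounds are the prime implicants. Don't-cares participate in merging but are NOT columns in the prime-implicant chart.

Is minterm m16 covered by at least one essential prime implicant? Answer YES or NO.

size-2^0 implicants → 00000(✓)  00010(✓)  00011(✓)  00100(✓)  00101(✓)  00111(✓)  01000(✓)  01010(✓)  01101(✓)  10000(✓)  10001(✓)  10010(✓)  10101(✓)  11001(✓)  11100  11111
size-2^1 implicants → -0000(✓)  -0010(✓)  -0101  0-000(✓)  0-010(✓)  0-101  00-00  00-11  000-0(✓)  0001-  001-1  0010-  010-0(✓)  1-001  10-01  100-0(✓)  1000-
size-2^2 implicants → -00-0  0-0-0
Unchecked terms (primes): -00-0, -0101, 0-0-0, 0-101, 00-00, 00-11, 0001-, 001-1, 0010-, 1-001, 10-01, 1000-, 11100, 11111
Minterm coverage:
  m0 ⊆ -00-0,0-0-0,00-00
  m2 ⊆ -00-0,0-0-0,0001-
  m4 ⊆ 00-00,0010-
  m7 ⊆ 00-11,001-1
  m8 ⊆ 0-0-0 [E]
  m10 ⊆ 0-0-0 [E]
  m13 ⊆ 0-101 [E]
  m16 ⊆ -00-0,1000-
  m17 ⊆ 1-001,10-01,1000-
  m18 ⊆ -00-0 [E]
  m21 ⊆ -0101,10-01
  m25 ⊆ 1-001 [E]
  m28 ⊆ 11100 [E]
  m31 ⊆ 11111 [E]
E = {-00-0, 0-0-0, 0-101, 1-001, 11100, 11111}

YES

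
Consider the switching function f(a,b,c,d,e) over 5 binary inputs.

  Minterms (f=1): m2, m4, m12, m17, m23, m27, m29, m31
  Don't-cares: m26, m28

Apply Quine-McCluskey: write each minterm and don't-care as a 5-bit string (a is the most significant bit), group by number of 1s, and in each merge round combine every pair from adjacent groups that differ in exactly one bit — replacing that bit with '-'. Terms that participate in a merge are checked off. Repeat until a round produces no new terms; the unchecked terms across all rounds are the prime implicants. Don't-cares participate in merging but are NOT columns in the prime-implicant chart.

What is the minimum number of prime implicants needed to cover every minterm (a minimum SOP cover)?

[col 0] 00010, 00100*, 01100*, 10001, 10111*, 11010*, 11011*, 11100*, 11101*, 11111*
[col 1] -1100, 0-100, 1-111, 11-11, 1101-, 111-1, 1110-
Prime implicants: -1100, 0-100, 00010, 1-111, 10001, 11-11, 1101-, 111-1, 1110-
PI chart (minterm → PIs covering it):
  2 | 00010  (sole → essential)
  4 | 0-100  (sole → essential)
  12 | -1100,0-100
  17 | 10001  (sole → essential)
  23 | 1-111  (sole → essential)
  27 | 11-11,1101-
  29 | 111-1,1110-
  31 | 1-111,11-11,111-1
Essential prime implicants: 0-100, 00010, 1-111, 10001
Petrick residual → 11-11, 111-1
Minimum SOP uses 6 PIs: a'cd'e' + a'b'c'de' + acde + ab'c'd'e + abde + abce

6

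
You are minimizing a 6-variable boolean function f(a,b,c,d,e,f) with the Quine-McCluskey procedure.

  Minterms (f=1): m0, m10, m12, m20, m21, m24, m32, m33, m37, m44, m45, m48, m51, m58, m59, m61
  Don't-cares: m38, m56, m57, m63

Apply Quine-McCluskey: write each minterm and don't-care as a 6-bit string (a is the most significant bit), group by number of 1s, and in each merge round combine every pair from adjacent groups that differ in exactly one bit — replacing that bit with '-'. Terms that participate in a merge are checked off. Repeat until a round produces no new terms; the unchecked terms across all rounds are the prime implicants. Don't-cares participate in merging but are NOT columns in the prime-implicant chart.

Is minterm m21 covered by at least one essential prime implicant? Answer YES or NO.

size-2^0 implicants → 000000(✓)  001010  001100(✓)  010100(✓)  010101(✓)  011000(✓)  100000(✓)  100001(✓)  100101(✓)  100110  101100(✓)  101101(✓)  110000(✓)  110011(✓)  111000(✓)  111001(✓)  111010(✓)  111011(✓)  111101(✓)  111111(✓)
size-2^1 implicants → -00000  -01100  -11000  01010-  1-0000  1-1101  10-101  100-01  10000-  10110-  11-000  11-011  111-01(✓)  111-11(✓)  1110-0(✓)  1110-1(✓)  11100-(✓)  11101-(✓)  1111-1(✓)
size-2^2 implicants → 111--1  1110--
Unchecked terms (primes): -00000, -01100, -11000, 001010, 01010-, 1-0000, 1-1101, 10-101, 100-01, 10000-, 100110, 10110-, 11-000, 11-011, 111--1, 1110--
Minterm coverage:
  m0 ⊆ -00000 [E]
  m10 ⊆ 001010 [E]
  m12 ⊆ -01100 [E]
  m20 ⊆ 01010- [E]
  m21 ⊆ 01010- [E]
  m24 ⊆ -11000 [E]
  m32 ⊆ -00000,1-0000,10000-
  m33 ⊆ 100-01,10000-
  m37 ⊆ 10-101,100-01
  m44 ⊆ -01100,10110-
  m45 ⊆ 1-1101,10-101,10110-
  m48 ⊆ 1-0000,11-000
  m51 ⊆ 11-011 [E]
  m58 ⊆ 1110-- [E]
  m59 ⊆ 11-011,111--1,1110--
  m61 ⊆ 1-1101,111--1
E = {-00000, -01100, -11000, 001010, 01010-, 11-011, 1110--}

YES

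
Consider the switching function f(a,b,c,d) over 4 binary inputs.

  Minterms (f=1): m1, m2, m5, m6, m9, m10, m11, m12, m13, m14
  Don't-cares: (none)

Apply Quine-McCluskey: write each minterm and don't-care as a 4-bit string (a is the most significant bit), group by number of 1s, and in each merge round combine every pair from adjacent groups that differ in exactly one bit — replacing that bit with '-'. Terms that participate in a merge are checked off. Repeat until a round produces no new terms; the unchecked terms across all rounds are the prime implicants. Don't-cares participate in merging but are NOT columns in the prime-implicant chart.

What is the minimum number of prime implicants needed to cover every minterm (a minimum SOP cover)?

4

[col 0] 0001*, 0010*, 0101*, 0110*, 1001*, 1010*, 1011*, 1100*, 1101*, 1110*
[col 1] -001*, -010*, -101*, -110*, 0-01*, 0-10*, 1-01*, 1-10*, 10-1, 101-, 11-0, 110-
[col 2] --01, --10
Prime implicants: --01, --10, 10-1, 101-, 11-0, 110-
PI chart (minterm → PIs covering it):
  1 | --01  (sole → essential)
  2 | --10  (sole → essential)
  5 | --01  (sole → essential)
  6 | --10  (sole → essential)
  9 | --01,10-1
  10 | --10,101-
  11 | 10-1,101-
  12 | 11-0,110-
  13 | --01,110-
  14 | --10,11-0
Essential prime implicants: --01, --10
Petrick residual → 10-1, 11-0
Minimum SOP uses 4 PIs: c'd + cd' + ab'd + abd'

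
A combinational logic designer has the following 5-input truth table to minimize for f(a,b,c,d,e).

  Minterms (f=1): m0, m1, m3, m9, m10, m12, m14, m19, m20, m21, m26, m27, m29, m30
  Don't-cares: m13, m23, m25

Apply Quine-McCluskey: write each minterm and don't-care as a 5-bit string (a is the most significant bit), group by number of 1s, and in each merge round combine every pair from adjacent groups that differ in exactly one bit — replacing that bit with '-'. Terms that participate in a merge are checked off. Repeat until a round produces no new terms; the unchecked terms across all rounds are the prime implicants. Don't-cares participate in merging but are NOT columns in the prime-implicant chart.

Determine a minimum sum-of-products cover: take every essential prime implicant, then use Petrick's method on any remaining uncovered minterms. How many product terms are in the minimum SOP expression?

7

Round 0: 00000✓ 00001✓ 00011✓ 01001✓ 01010✓ 01100✓ 01101✓ 01110✓ 10011✓ 10100✓ 10101✓ 10111✓ 11001✓ 11010✓ 11011✓ 11101✓ 11110✓
Round 1: -0011 -1001✓ -1010✓ -1101✓ -1110✓ 0-001 000-1 0000- 01-01✓ 01-10✓ 011-0 0110- 1-011 1-101 10-11 101-1 1010- 11-01✓ 11-10✓ 110-1 1101-
Round 2: -1-01 -1-10
PIs = {-0011, -1-01, -1-10, 0-001, 000-1, 0000-, 011-0, 0110-, 1-011, 1-101, 10-11, 101-1, 1010-, 110-1, 1101-}
Coverage chart:
  m0: 0000- ←essential
  m1: 0-001,000-1,0000-
  m3: -0011,000-1
  m9: -1-01,0-001
  m10: -1-10 ←essential
  m12: 011-0,0110-
  m14: -1-10,011-0
  m19: -0011,1-011,10-11
  m20: 1010- ←essential
  m21: 1-101,101-1,1010-
  m26: -1-10,1101-
  m27: 1-011,110-1,1101-
  m29: -1-01,1-101
  m30: -1-10 ←essential
Essential: -1-10, 0000-, 1010-
Petrick residual → -0011, -1-01, 011-0, 1-011
Min cover (7 terms): b'c'de + bd'e + bde' + a'b'c'd' + a'bce' + ac'de + ab'cd'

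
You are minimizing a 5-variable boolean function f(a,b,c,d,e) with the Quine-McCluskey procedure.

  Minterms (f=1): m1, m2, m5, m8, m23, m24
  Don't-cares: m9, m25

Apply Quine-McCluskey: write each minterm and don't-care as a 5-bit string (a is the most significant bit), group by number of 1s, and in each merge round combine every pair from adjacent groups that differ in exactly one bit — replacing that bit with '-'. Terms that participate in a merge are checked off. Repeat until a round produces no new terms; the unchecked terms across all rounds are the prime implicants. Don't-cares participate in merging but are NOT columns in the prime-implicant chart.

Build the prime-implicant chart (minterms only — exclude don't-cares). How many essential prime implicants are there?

4

size-2^0 implicants → 00001(✓)  00010  00101(✓)  01000(✓)  01001(✓)  10111  11000(✓)  11001(✓)
size-2^1 implicants → -1000(✓)  -1001(✓)  0-001  00-01  0100-(✓)  1100-(✓)
size-2^2 implicants → -100-
Unchecked terms (primes): -100-, 0-001, 00-01, 00010, 10111
Minterm coverage:
  m1 ⊆ 0-001,00-01
  m2 ⊆ 00010 [E]
  m5 ⊆ 00-01 [E]
  m8 ⊆ -100- [E]
  m23 ⊆ 10111 [E]
  m24 ⊆ -100- [E]
E = {-100-, 00-01, 00010, 10111}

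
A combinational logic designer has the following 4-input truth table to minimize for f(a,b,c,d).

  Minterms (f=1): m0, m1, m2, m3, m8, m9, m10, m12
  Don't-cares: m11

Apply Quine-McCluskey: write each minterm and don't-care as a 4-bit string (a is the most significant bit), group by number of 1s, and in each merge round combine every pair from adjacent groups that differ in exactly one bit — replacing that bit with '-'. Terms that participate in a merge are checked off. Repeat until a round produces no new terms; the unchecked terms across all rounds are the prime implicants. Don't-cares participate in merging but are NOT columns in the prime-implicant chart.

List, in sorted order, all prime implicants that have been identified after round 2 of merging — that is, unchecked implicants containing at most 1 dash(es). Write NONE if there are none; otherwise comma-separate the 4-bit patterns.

1-00

Round 0: 0000✓ 0001✓ 0010✓ 0011✓ 1000✓ 1001✓ 1010✓ 1011✓ 1100✓
Round 1: -000✓ -001✓ -010✓ -011✓ 00-0✓ 00-1✓ 000-✓ 001-✓ 1-00 10-0✓ 10-1✓ 100-✓ 101-✓
Round 2: -0-0✓ -0-1✓ -00-✓ -01-✓ 00--✓ 10--✓
Round 3: -0--
PIs = {-0--, 1-00}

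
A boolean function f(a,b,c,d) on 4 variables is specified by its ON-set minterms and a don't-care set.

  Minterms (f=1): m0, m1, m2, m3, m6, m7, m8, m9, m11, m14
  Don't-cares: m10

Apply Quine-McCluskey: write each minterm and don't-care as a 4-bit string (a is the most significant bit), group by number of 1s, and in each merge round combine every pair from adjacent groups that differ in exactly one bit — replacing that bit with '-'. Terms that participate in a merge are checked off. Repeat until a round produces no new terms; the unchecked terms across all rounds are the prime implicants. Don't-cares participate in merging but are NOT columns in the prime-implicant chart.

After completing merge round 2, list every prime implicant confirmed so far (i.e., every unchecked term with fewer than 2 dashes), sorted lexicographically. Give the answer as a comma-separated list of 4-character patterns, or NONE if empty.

[col 0] 0000*, 0001*, 0010*, 0011*, 0110*, 0111*, 1000*, 1001*, 1010*, 1011*, 1110*
[col 1] -000*, -001*, -010*, -011*, -110*, 0-10*, 0-11*, 00-0*, 00-1*, 000-*, 001-*, 011-*, 1-10*, 10-0*, 10-1*, 100-*, 101-*
[col 2] --10, -0-0*, -0-1*, -00-*, -01-*, 0-1-, 00--*, 10--*
[col 3] -0--
Prime implicants: --10, -0--, 0-1-

NONE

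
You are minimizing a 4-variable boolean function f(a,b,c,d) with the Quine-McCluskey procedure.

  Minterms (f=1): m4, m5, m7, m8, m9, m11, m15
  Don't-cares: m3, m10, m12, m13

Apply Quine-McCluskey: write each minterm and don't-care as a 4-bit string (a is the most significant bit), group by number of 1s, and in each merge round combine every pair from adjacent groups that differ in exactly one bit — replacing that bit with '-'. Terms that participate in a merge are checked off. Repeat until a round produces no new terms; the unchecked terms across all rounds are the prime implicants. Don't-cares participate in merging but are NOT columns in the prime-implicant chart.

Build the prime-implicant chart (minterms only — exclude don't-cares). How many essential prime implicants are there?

Round 0: 0011✓ 0100✓ 0101✓ 0111✓ 1000✓ 1001✓ 1010✓ 1011✓ 1100✓ 1101✓ 1111✓
Round 1: -011✓ -100✓ -101✓ -111✓ 0-11✓ 01-1✓ 010-✓ 1-00✓ 1-01✓ 1-11✓ 10-0✓ 10-1✓ 100-✓ 101-✓ 11-1✓ 110-✓
Round 2: --11 -1-1 -10- 1--1 1-0- 10--
PIs = {--11, -1-1, -10-, 1--1, 1-0-, 10--}
Coverage chart:
  m4: -10- ←essential
  m5: -1-1,-10-
  m7: --11,-1-1
  m8: 1-0-,10--
  m9: 1--1,1-0-,10--
  m11: --11,1--1,10--
  m15: --11,-1-1,1--1
Essential: -10-

1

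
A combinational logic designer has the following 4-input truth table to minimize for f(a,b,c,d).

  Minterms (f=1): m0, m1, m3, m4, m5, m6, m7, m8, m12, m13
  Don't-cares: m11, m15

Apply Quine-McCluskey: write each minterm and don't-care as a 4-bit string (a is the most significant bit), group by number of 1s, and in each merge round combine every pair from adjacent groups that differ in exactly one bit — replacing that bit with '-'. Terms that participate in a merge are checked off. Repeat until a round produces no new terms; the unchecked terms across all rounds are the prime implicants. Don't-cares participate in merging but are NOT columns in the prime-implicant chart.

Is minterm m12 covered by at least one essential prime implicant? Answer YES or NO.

YES

Round 0: 0000✓ 0001✓ 0011✓ 0100✓ 0101✓ 0110✓ 0111✓ 1000✓ 1011✓ 1100✓ 1101✓ 1111✓
Round 1: -000✓ -011✓ -100✓ -101✓ -111✓ 0-00✓ 0-01✓ 0-11✓ 00-1✓ 000-✓ 01-0✓ 01-1✓ 010-✓ 011-✓ 1-00✓ 1-11✓ 11-1✓ 110-✓
Round 2: --00 --11 -1-1 -10- 0--1 0-0- 01--
PIs = {--00, --11, -1-1, -10-, 0--1, 0-0-, 01--}
Coverage chart:
  m0: --00,0-0-
  m1: 0--1,0-0-
  m3: --11,0--1
  m4: --00,-10-,0-0-,01--
  m5: -1-1,-10-,0--1,0-0-,01--
  m6: 01-- ←essential
  m7: --11,-1-1,0--1,01--
  m8: --00 ←essential
  m12: --00,-10-
  m13: -1-1,-10-
Essential: --00, 01--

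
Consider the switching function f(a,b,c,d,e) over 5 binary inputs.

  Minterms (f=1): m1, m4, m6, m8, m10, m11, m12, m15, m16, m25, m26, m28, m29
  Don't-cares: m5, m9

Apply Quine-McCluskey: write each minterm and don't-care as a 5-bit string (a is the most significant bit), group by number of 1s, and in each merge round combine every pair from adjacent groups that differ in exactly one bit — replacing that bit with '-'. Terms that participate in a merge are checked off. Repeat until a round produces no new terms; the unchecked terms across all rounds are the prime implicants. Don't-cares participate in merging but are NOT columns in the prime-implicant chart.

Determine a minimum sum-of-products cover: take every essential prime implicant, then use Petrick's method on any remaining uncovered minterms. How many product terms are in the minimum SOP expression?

8

size-2^0 implicants → 00001(✓)  00100(✓)  00101(✓)  00110(✓)  01000(✓)  01001(✓)  01010(✓)  01011(✓)  01100(✓)  01111(✓)  10000  11001(✓)  11010(✓)  11100(✓)  11101(✓)
size-2^1 implicants → -1001  -1010  -1100  0-001  0-100  00-01  001-0  0010-  01-00  01-11  010-0(✓)  010-1(✓)  0100-(✓)  0101-(✓)  11-01  1110-
size-2^2 implicants → 010--
Unchecked terms (primes): -1001, -1010, -1100, 0-001, 0-100, 00-01, 001-0, 0010-, 01-00, 01-11, 010--, 10000, 11-01, 1110-
Minterm coverage:
  m1 ⊆ 0-001,00-01
  m4 ⊆ 0-100,001-0,0010-
  m6 ⊆ 001-0 [E]
  m8 ⊆ 01-00,010--
  m10 ⊆ -1010,010--
  m11 ⊆ 01-11,010--
  m12 ⊆ -1100,0-100,01-00
  m15 ⊆ 01-11 [E]
  m16 ⊆ 10000 [E]
  m25 ⊆ -1001,11-01
  m26 ⊆ -1010 [E]
  m28 ⊆ -1100,1110-
  m29 ⊆ 11-01,1110-
E = {-1010, 001-0, 01-11, 10000}
Petrick residual → -1001, 0-001, 01-00, 1110-
Cover = bc'd'e + bc'de' + a'c'd'e + a'b'ce' + a'bd'e' + a'bde + ab'c'd'e' + abcd'  |cover|=8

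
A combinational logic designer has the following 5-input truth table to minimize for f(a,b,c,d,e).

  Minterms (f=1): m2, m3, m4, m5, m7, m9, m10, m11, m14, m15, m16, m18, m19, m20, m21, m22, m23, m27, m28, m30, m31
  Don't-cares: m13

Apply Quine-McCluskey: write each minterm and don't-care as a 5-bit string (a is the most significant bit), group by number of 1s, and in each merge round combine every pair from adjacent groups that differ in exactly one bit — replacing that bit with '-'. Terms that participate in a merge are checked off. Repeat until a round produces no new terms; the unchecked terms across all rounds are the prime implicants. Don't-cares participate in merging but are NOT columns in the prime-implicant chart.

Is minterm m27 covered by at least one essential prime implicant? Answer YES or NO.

size-2^0 implicants → 00010(✓)  00011(✓)  00100(✓)  00101(✓)  00111(✓)  01001(✓)  01010(✓)  01011(✓)  01101(✓)  01110(✓)  01111(✓)  10000(✓)  10010(✓)  10011(✓)  10100(✓)  10101(✓)  10110(✓)  10111(✓)  11011(✓)  11100(✓)  11110(✓)  11111(✓)
size-2^1 implicants → -0010(✓)  -0011(✓)  -0100(✓)  -0101(✓)  -0111(✓)  -1011(✓)  -1110(✓)  -1111(✓)  0-010(✓)  0-011(✓)  0-101(✓)  0-111(✓)  00-11(✓)  0001-(✓)  001-1(✓)  0010-(✓)  01-01(✓)  01-10(✓)  01-11(✓)  010-1(✓)  0101-(✓)  011-1(✓)  0111-(✓)  1-011(✓)  1-100(✓)  1-110(✓)  1-111(✓)  10-00(✓)  10-10(✓)  10-11(✓)  100-0(✓)  1001-(✓)  101-0(✓)  101-1(✓)  1010-(✓)  1011-(✓)  11-11(✓)  111-0(✓)  1111-(✓)
size-2^2 implicants → --011(✓)  --111(✓)  -0-11(✓)  -001-  -01-1  -010-  -1-11(✓)  -111-  0--11(✓)  0-01-  0-1-1  01--1  01-1-  1--11(✓)  1-1-0  1-11-  10--0  10-1-  101--
size-2^3 implicants → ---11
Unchecked terms (primes): ---11, -001-, -01-1, -010-, -111-, 0-01-, 0-1-1, 01--1, 01-1-, 1-1-0, 1-11-, 10--0, 10-1-, 101--
Minterm coverage:
  m2 ⊆ -001-,0-01-
  m3 ⊆ ---11,-001-,0-01-
  m4 ⊆ -010- [E]
  m5 ⊆ -01-1,-010-,0-1-1
  m7 ⊆ ---11,-01-1,0-1-1
  m9 ⊆ 01--1 [E]
  m10 ⊆ 0-01-,01-1-
  m11 ⊆ ---11,0-01-,01--1,01-1-
  m14 ⊆ -111-,01-1-
  m15 ⊆ ---11,-111-,0-1-1,01--1,01-1-
  m16 ⊆ 10--0 [E]
  m18 ⊆ -001-,10--0,10-1-
  m19 ⊆ ---11,-001-,10-1-
  m20 ⊆ -010-,1-1-0,10--0,101--
  m21 ⊆ -01-1,-010-,101--
  m22 ⊆ 1-1-0,1-11-,10--0,10-1-,101--
  m23 ⊆ ---11,-01-1,1-11-,10-1-,101--
  m27 ⊆ ---11 [E]
  m28 ⊆ 1-1-0 [E]
  m30 ⊆ -111-,1-1-0,1-11-
  m31 ⊆ ---11,-111-,1-11-
E = {---11, -010-, 01--1, 1-1-0, 10--0}

YES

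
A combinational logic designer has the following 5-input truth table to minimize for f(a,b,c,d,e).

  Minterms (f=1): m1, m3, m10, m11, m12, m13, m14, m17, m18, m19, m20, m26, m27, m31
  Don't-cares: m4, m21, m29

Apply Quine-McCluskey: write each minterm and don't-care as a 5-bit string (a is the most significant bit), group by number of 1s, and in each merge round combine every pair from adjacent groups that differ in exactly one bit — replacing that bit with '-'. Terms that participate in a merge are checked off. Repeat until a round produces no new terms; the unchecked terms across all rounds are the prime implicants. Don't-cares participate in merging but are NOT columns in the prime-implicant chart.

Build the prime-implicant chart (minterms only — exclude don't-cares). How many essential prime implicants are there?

size-2^0 implicants → 00001(✓)  00011(✓)  00100(✓)  01010(✓)  01011(✓)  01100(✓)  01101(✓)  01110(✓)  10001(✓)  10010(✓)  10011(✓)  10100(✓)  10101(✓)  11010(✓)  11011(✓)  11101(✓)  11111(✓)
size-2^1 implicants → -0001(✓)  -0011(✓)  -0100  -1010(✓)  -1011(✓)  -1101  0-011(✓)  0-100  000-1(✓)  01-10  0101-(✓)  011-0  0110-  1-010(✓)  1-011(✓)  1-101  10-01  100-1(✓)  1001-(✓)  1010-  11-11  1101-(✓)  111-1
size-2^2 implicants → --011  -00-1  -101-  1-01-
Unchecked terms (primes): --011, -00-1, -0100, -101-, -1101, 0-100, 01-10, 011-0, 0110-, 1-01-, 1-101, 10-01, 1010-, 11-11, 111-1
Minterm coverage:
  m1 ⊆ -00-1 [E]
  m3 ⊆ --011,-00-1
  m10 ⊆ -101-,01-10
  m11 ⊆ --011,-101-
  m12 ⊆ 0-100,011-0,0110-
  m13 ⊆ -1101,0110-
  m14 ⊆ 01-10,011-0
  m17 ⊆ -00-1,10-01
  m18 ⊆ 1-01- [E]
  m19 ⊆ --011,-00-1,1-01-
  m20 ⊆ -0100,1010-
  m26 ⊆ -101-,1-01-
  m27 ⊆ --011,-101-,1-01-,11-11
  m31 ⊆ 11-11,111-1
E = {-00-1, 1-01-}

2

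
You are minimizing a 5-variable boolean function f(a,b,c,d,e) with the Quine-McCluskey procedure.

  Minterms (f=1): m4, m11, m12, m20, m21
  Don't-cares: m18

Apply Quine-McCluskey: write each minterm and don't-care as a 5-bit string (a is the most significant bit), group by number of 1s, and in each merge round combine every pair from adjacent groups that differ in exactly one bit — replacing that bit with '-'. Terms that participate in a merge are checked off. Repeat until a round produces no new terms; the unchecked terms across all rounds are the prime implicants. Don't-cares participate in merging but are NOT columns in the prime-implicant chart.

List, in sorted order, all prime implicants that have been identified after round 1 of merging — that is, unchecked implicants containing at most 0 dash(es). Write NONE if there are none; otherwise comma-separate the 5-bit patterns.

size-2^0 implicants → 00100(✓)  01011  01100(✓)  10010  10100(✓)  10101(✓)
size-2^1 implicants → -0100  0-100  1010-
Unchecked terms (primes): -0100, 0-100, 01011, 10010, 1010-

01011, 10010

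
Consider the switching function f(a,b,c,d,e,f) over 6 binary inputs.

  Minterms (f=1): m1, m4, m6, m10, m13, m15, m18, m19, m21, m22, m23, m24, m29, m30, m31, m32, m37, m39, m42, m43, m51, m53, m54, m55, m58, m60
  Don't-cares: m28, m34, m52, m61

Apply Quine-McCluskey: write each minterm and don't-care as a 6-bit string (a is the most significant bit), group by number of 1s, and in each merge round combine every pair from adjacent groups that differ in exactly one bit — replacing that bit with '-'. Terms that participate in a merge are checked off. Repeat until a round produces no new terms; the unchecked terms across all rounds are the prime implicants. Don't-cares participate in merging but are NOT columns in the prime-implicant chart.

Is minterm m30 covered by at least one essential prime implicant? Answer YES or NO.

[col 0] 000001, 000100*, 000110*, 001010*, 001101*, 001111*, 010010*, 010011*, 010101*, 010110*, 010111*, 011000*, 011100*, 011101*, 011110*, 011111*, 100000*, 100010*, 100101*, 100111*, 101010*, 101011*, 110011*, 110100*, 110101*, 110110*, 110111*, 111010*, 111100*, 111101*
[col 1] -01010, -10011*, -10101*, -10110*, -10111*, -11100*, -11101*, 0-0110, 0-1101*, 0-1111*, 0001-0, 0011-1*, 01-101*, 01-110*, 01-111*, 010-10*, 010-11*, 01001-*, 0101-1*, 01011-*, 011-00, 0111-0*, 0111-1*, 01110-*, 01111-*, 1-0101*, 1-0111*, 1-1010, 10-010, 1000-0, 1001-1*, 10101-, 11-100*, 11-101*, 110-11*, 1101-0*, 1101-1*, 11010-*, 11011-*, 11110-*
[col 2] -1-101, -10-11, -101-1, -1011-, -1110-, 0-11-1, 01-1-1, 01-11-, 010-1-, 0111--, 1-01-1, 11-10-, 1101--
Prime implicants: -01010, -1-101, -10-11, -101-1, -1011-, -1110-, 0-0110, 0-11-1, 000001, 0001-0, 01-1-1, 01-11-, 010-1-, 011-00, 0111--, 1-01-1, 1-1010, 10-010, 1000-0, 10101-, 11-10-, 1101--
PI chart (minterm → PIs covering it):
  1 | 000001  (sole → essential)
  4 | 0001-0  (sole → essential)
  6 | 0-0110,0001-0
  10 | -01010  (sole → essential)
  13 | 0-11-1  (sole → essential)
  15 | 0-11-1  (sole → essential)
  18 | 010-1-  (sole → essential)
  19 | -10-11,010-1-
  21 | -1-101,-101-1,01-1-1
  22 | -1011-,0-0110,01-11-,010-1-
  23 | -10-11,-101-1,-1011-,01-1-1,01-11-,010-1-
  24 | 011-00  (sole → essential)
  29 | -1-101,-1110-,0-11-1,01-1-1,0111--
  30 | 01-11-,0111--
  31 | 0-11-1,01-1-1,01-11-,0111--
  32 | 1000-0  (sole → essential)
  37 | 1-01-1  (sole → essential)
  39 | 1-01-1  (sole → essential)
  42 | -01010,1-1010,10-010,10101-
  43 | 10101-  (sole → essential)
  51 | -10-11  (sole → essential)
  53 | -1-101,-101-1,1-01-1,11-10-,1101--
  54 | -1011-,1101--
  55 | -10-11,-101-1,-1011-,1-01-1,1101--
  58 | 1-1010  (sole → essential)
  60 | -1110-,11-10-
Essential prime implicants: -01010, -10-11, 0-11-1, 000001, 0001-0, 010-1-, 011-00, 1-01-1, 1-1010, 1000-0, 10101-

NO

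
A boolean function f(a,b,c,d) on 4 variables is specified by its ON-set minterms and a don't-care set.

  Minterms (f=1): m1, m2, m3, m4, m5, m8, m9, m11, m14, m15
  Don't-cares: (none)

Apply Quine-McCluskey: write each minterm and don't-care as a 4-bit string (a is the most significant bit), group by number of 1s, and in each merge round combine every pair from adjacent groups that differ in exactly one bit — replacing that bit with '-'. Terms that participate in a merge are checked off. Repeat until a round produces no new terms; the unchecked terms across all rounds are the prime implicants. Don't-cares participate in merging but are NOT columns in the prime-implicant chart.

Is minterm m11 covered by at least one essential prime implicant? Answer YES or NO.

NO

[col 0] 0001*, 0010*, 0011*, 0100*, 0101*, 1000*, 1001*, 1011*, 1110*, 1111*
[col 1] -001*, -011*, 0-01, 00-1*, 001-, 010-, 1-11, 10-1*, 100-, 111-
[col 2] -0-1
Prime implicants: -0-1, 0-01, 001-, 010-, 1-11, 100-, 111-
PI chart (minterm → PIs covering it):
  1 | -0-1,0-01
  2 | 001-  (sole → essential)
  3 | -0-1,001-
  4 | 010-  (sole → essential)
  5 | 0-01,010-
  8 | 100-  (sole → essential)
  9 | -0-1,100-
  11 | -0-1,1-11
  14 | 111-  (sole → essential)
  15 | 1-11,111-
Essential prime implicants: 001-, 010-, 100-, 111-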